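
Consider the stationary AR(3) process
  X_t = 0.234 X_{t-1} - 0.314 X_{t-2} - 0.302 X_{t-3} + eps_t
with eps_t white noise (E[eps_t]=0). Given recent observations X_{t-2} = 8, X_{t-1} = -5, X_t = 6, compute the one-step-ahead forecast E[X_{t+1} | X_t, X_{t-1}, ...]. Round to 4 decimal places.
E[X_{t+1} \mid \mathcal F_t] = 0.5580

For an AR(p) model X_t = c + sum_i phi_i X_{t-i} + eps_t, the
one-step-ahead conditional mean is
  E[X_{t+1} | X_t, ...] = c + sum_i phi_i X_{t+1-i}.
Substitute known values:
  E[X_{t+1} | ...] = (0.234) * (6) + (-0.314) * (-5) + (-0.302) * (8)
                   = 0.5580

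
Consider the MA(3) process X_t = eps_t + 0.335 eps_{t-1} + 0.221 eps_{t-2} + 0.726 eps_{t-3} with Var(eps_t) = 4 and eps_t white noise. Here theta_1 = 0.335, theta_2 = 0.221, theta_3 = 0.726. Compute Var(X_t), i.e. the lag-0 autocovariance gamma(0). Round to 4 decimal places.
\gamma(0) = 6.7526

For an MA(q) process X_t = eps_t + sum_i theta_i eps_{t-i} with
Var(eps_t) = sigma^2, the variance is
  gamma(0) = sigma^2 * (1 + sum_i theta_i^2).
  sum_i theta_i^2 = (0.335)^2 + (0.221)^2 + (0.726)^2 = 0.112225 + 0.048841 + 0.527076 = 0.688142.
  gamma(0) = 4 * (1 + 0.688142) = 4 * 1.688142 = 6.752568, which rounds to 6.7526.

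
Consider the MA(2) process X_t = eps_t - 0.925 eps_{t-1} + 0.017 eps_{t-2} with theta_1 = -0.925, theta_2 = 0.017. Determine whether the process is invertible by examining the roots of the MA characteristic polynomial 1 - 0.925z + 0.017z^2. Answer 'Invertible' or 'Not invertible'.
\text{Invertible}

The MA(q) characteristic polynomial is P(z) = 1 - 0.925z + 0.017z^2.
Invertibility requires all roots to lie outside the unit circle, i.e. |z| > 1 for every root.
Set 1 + (-0.925) z + (0.017) z^2 = 0, i.e. a z^2 + b z + c = 0 with a = 0.017, b = -0.925, c = 1.
Discriminant D = b^2 - 4ac = (-0.925)^2 - 4*(0.017)*1 = 0.855625 - (0.068) = 0.787625.
D >= 0, so the roots are real: z = (-b +/- sqrt(D)) / (2a) = (0.925 +/- 0.887482) / (0.034).
  z_1 = (0.925 + 0.887482) / (0.034) = 53.3083,   |z_1| = 53.3083.
  z_2 = (0.925 - 0.887482) / (0.034) = 1.1035,   |z_2| = 1.1035.
Moduli of all roots: 53.3083, 1.1035.
All moduli strictly greater than 1? Yes.
Verdict: Invertible.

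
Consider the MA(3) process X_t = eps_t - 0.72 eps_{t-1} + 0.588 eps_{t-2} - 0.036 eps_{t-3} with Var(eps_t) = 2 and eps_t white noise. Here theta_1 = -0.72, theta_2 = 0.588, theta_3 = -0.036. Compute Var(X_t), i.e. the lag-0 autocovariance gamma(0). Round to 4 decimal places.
\gamma(0) = 3.7309

For an MA(q) process X_t = eps_t + sum_i theta_i eps_{t-i} with
Var(eps_t) = sigma^2, the variance is
  gamma(0) = sigma^2 * (1 + sum_i theta_i^2).
  sum_i theta_i^2 = (-0.72)^2 + (0.588)^2 + (-0.036)^2 = 0.5184 + 0.345744 + 0.001296 = 0.86544.
  gamma(0) = 2 * (1 + 0.86544) = 2 * 1.86544 = 3.73088, which rounds to 3.7309.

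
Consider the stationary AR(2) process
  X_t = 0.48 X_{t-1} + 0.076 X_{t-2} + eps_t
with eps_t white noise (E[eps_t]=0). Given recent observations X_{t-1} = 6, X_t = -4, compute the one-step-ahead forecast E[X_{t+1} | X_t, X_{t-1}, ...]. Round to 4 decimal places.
E[X_{t+1} \mid \mathcal F_t] = -1.4640

For an AR(p) model X_t = c + sum_i phi_i X_{t-i} + eps_t, the
one-step-ahead conditional mean is
  E[X_{t+1} | X_t, ...] = c + sum_i phi_i X_{t+1-i}.
Substitute known values:
  E[X_{t+1} | ...] = (0.48) * (-4) + (0.076) * (6)
                   = -1.4640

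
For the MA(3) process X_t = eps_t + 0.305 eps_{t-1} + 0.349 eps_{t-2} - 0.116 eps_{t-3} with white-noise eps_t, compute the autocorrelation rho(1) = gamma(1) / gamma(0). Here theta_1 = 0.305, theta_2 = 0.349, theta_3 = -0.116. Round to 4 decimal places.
\rho(1) = 0.3020

For an MA(q) process with theta_0 = 1, the autocovariance is
  gamma(k) = sigma^2 * sum_{i=0..q-k} theta_i * theta_{i+k},
and rho(k) = gamma(k) / gamma(0). Sigma^2 cancels.
  numerator   = (1)*(0.305) + (0.305)*(0.349) + (0.349)*(-0.116) = 0.370961.
  denominator = (1)^2 + (0.305)^2 + (0.349)^2 + (-0.116)^2 = 1.228282.
  rho(1) = 0.370961 / 1.228282 = 0.3020.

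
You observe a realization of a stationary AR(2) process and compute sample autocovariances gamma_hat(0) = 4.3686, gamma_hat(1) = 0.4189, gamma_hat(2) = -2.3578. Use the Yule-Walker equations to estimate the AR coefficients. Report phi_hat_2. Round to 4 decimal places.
\hat\phi_{2} = -0.5540

The Yule-Walker equations for an AR(p) process read, in matrix form,
  Gamma_p phi = r_p,   with   (Gamma_p)_{ij} = gamma(|i - j|),
                       (r_p)_i = gamma(i),   i,j = 1..p.
Substitute the sample gammas (Toeplitz matrix and right-hand side of size 2):
  Gamma_p = [[4.3686, 0.4189], [0.4189, 4.3686]]
  r_p     = [0.4189, -2.3578]
Written out:
  4.3686 phi_1 + 0.4189 phi_2 = 0.4189
  0.4189 phi_1 + 4.3686 phi_2 = -2.3578
Solve by Cramer's rule:
  det = gamma(0)^2 - gamma(1)^2 = (4.3686)^2 - (0.4189)^2 = 19.08466596 - 0.17547721 = 18.90918875
  phi_hat_1 = [gamma(1) gamma(0) - gamma(1) gamma(2)] / det = [(0.4189)(4.3686) - (0.4189)(-2.3578)] / 18.90918875 = 2.81768896 / 18.90918875 = 0.149
  phi_hat_2 = [gamma(0) gamma(2) - gamma(1)^2] / det = [(4.3686)(-2.3578) - (0.4189)^2] / 18.90918875 = -10.47576229 / 18.90918875 = -0.554
So phi_hat = [0.1490, -0.5540].
Therefore phi_hat_2 = -0.5540.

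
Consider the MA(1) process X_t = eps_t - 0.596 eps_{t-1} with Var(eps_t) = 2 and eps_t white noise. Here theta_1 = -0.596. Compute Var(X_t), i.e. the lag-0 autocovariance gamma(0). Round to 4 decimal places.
\gamma(0) = 2.7104

For an MA(q) process X_t = eps_t + sum_i theta_i eps_{t-i} with
Var(eps_t) = sigma^2, the variance is
  gamma(0) = sigma^2 * (1 + sum_i theta_i^2).
  sum_i theta_i^2 = (-0.596)^2 = 0.355216.
  gamma(0) = 2 * (1 + 0.355216) = 2 * 1.355216 = 2.710432, which rounds to 2.7104.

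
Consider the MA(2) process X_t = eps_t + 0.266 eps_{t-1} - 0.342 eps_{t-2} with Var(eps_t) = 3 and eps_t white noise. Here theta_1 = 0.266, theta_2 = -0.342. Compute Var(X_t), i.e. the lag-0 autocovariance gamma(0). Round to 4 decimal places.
\gamma(0) = 3.5632

For an MA(q) process X_t = eps_t + sum_i theta_i eps_{t-i} with
Var(eps_t) = sigma^2, the variance is
  gamma(0) = sigma^2 * (1 + sum_i theta_i^2).
  sum_i theta_i^2 = (0.266)^2 + (-0.342)^2 = 0.070756 + 0.116964 = 0.18772.
  gamma(0) = 3 * (1 + 0.18772) = 3 * 1.18772 = 3.56316, which rounds to 3.5632.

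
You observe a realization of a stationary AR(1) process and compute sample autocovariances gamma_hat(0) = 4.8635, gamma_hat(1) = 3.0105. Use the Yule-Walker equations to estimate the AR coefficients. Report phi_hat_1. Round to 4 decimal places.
\hat\phi_{1} = 0.6190

The Yule-Walker equations for an AR(p) process read, in matrix form,
  Gamma_p phi = r_p,   with   (Gamma_p)_{ij} = gamma(|i - j|),
                       (r_p)_i = gamma(i),   i,j = 1..p.
Substitute the sample gammas (Toeplitz matrix and right-hand side of size 1):
  Gamma_p = [[4.8635]]
  r_p     = [3.0105]
With p = 1 this is the single equation gamma(0) phi_1 = gamma(1):
  phi_hat_1 = gamma(1) / gamma(0) = 3.0105 / 4.8635 = 0.6190.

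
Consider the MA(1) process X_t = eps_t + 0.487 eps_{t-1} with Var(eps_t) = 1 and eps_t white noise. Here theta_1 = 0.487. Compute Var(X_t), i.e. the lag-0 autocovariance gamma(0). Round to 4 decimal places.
\gamma(0) = 1.2372

For an MA(q) process X_t = eps_t + sum_i theta_i eps_{t-i} with
Var(eps_t) = sigma^2, the variance is
  gamma(0) = sigma^2 * (1 + sum_i theta_i^2).
  sum_i theta_i^2 = (0.487)^2 = 0.237169.
  gamma(0) = 1 * (1 + 0.237169) = 1 * 1.237169 = 1.237169, which rounds to 1.2372.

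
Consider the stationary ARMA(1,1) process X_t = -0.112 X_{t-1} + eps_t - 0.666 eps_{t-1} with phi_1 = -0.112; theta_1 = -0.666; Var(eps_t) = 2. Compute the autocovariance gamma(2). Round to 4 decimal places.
\gamma(2) = 0.1897

Multiply the model equation by X_{t-k} and take expectations. With theta_0 = psi_0 = 1 and psi_j the MA(infinity) weights, this gives
  gamma(k) - sum_i phi_i gamma(k-i) = c_k,
  c_k = sigma^2 * sum_{j=k..q} theta_j psi_{j-k}   (c_k = 0 for k > q),
using gamma(-m) = gamma(m).
psi-weights needed (psi_j = theta_j + sum_i phi_i psi_{j-i}):
  psi_1 = theta_1 + phi_1 = -0.666 + (-0.112) = -0.778
Right-hand sides:
  c_0 = sigma^2 (1 + theta_1 psi_1) = 2 * (1 + (-0.666)(-0.778)) = 2 * 1.518148 = 3.036296
  c_1 = sigma^2 theta_1 = 2 * (-0.666) = -1.332
  c_2 = 0
Equations for k = 0 and k = 1 (AR order 1):
  gamma(0) = phi_1 gamma(1) + c_0
  gamma(1) = phi_1 gamma(0) + c_1
Substituting the second into the first: gamma(0) (1 - phi_1^2) = c_0 + phi_1 c_1, so
  gamma(0) = (c_0 + phi_1 c_1) / (1 - phi_1^2) = (3.036296 + (-0.112)(-1.332)) / (1 - (-0.112)^2) = 3.18548 / 0.987456 = 3.225946.
  gamma(1) = phi_1 gamma(0) + c_1 = (-0.112)(3.225946) + (-1.332) = -1.693306.
For k = 2 (> q): gamma(2) = phi_1 gamma(1) = (-0.112)(-1.693306) = 0.18965.
Therefore gamma(2) = 0.1897 (to 4 decimal places).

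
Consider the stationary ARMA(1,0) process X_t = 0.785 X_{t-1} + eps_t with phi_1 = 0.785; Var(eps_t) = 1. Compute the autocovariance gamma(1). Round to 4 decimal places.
\gamma(1) = 2.0455

Multiply the model equation by X_{t-k} and take expectations. With theta_0 = psi_0 = 1 and psi_j the MA(infinity) weights, this gives
  gamma(k) - sum_i phi_i gamma(k-i) = c_k,
  c_k = sigma^2 * sum_{j=k..q} theta_j psi_{j-k}   (c_k = 0 for k > q),
using gamma(-m) = gamma(m).
Pure AR (q = 0): c_0 = sigma^2 = 1, c_k = 0 for k >= 1.
Equations for k = 0 and k = 1 (AR order 1):
  gamma(0) = phi_1 gamma(1) + c_0
  gamma(1) = phi_1 gamma(0) + c_1
Substituting the second into the first: gamma(0) (1 - phi_1^2) = c_0 + phi_1 c_1, so
  gamma(0) = c_0 / (1 - phi_1^2) = 1 / (1 - (0.785)^2) = 1 / 0.383775 = 2.605693.
  gamma(1) = phi_1 gamma(0) = (0.785)(2.605693) = 2.045469.
Therefore gamma(1) = 2.0455 (to 4 decimal places).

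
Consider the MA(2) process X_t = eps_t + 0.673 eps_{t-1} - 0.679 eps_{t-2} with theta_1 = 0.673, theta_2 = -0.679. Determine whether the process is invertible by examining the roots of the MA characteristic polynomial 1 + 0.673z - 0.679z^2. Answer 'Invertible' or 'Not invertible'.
\text{Not invertible}

The MA(q) characteristic polynomial is P(z) = 1 + 0.673z - 0.679z^2.
Invertibility requires all roots to lie outside the unit circle, i.e. |z| > 1 for every root.
Set 1 + (0.673) z + (-0.679) z^2 = 0, i.e. a z^2 + b z + c = 0 with a = -0.679, b = 0.673, c = 1.
Discriminant D = b^2 - 4ac = (0.673)^2 - 4*(-0.679)*1 = 0.452929 - (-2.716) = 3.168929.
D >= 0, so the roots are real: z = (-b +/- sqrt(D)) / (2a) = (-0.673 +/- 1.780149) / (-1.358).
  z_1 = (-0.673 + 1.780149) / (-1.358) = -0.8153,   |z_1| = 0.8153.
  z_2 = (-0.673 - 1.780149) / (-1.358) = 1.8064,   |z_2| = 1.8064.
Moduli of all roots: 0.8153, 1.8064.
All moduli strictly greater than 1? No.
Verdict: Not invertible.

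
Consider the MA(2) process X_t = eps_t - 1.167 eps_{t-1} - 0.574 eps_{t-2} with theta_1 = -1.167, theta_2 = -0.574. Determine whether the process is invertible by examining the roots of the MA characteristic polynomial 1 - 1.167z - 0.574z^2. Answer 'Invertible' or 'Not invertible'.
\text{Not invertible}

The MA(q) characteristic polynomial is P(z) = 1 - 1.167z - 0.574z^2.
Invertibility requires all roots to lie outside the unit circle, i.e. |z| > 1 for every root.
Set 1 + (-1.167) z + (-0.574) z^2 = 0, i.e. a z^2 + b z + c = 0 with a = -0.574, b = -1.167, c = 1.
Discriminant D = b^2 - 4ac = (-1.167)^2 - 4*(-0.574)*1 = 1.361889 - (-2.296) = 3.657889.
D >= 0, so the roots are real: z = (-b +/- sqrt(D)) / (2a) = (1.167 +/- 1.912561) / (-1.148).
  z_1 = (1.167 + 1.912561) / (-1.148) = -2.6825,   |z_1| = 2.6825.
  z_2 = (1.167 - 1.912561) / (-1.148) = 0.6494,   |z_2| = 0.6494.
Moduli of all roots: 2.6825, 0.6494.
All moduli strictly greater than 1? No.
Verdict: Not invertible.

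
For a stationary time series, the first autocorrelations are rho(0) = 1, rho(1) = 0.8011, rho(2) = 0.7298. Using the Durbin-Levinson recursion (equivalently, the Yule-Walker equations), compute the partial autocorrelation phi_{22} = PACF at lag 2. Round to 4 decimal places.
\phi_{22} = 0.2458

The PACF at lag k is phi_{kk}, the last component of the solution
to the Yule-Walker system G_k phi = r_k where
  (G_k)_{ij} = rho(|i - j|), (r_k)_i = rho(i), i,j = 1..k.
Equivalently, Durbin-Levinson gives phi_{kk} iteratively:
  phi_{11} = rho(1)
  phi_{kk} = [rho(k) - sum_{j=1..k-1} phi_{k-1,j} rho(k-j)]
            / [1 - sum_{j=1..k-1} phi_{k-1,j} rho(j)],
  phi_{k,j} = phi_{k-1,j} - phi_{kk} phi_{k-1,k-j},  j = 1..k-1.
Step k = 1:
  phi_11 = rho(1) = 0.8011.
Step k = 2:
  phi_22 = [rho(2) - phi_11 rho(1)] / [1 - phi_11 rho(1)] = [0.7298 - (0.8011)(0.8011)] / [1 - (0.8011)(0.8011)]
         = 0.08803879 / 0.35823879 = 0.2458.
Therefore phi_{22} = 0.2458.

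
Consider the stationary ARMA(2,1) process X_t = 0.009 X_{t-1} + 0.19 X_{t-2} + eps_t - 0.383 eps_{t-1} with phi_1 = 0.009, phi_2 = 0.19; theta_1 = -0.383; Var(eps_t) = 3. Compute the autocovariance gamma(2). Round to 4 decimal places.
\gamma(2) = 0.6607

Multiply the model equation by X_{t-k} and take expectations. With theta_0 = psi_0 = 1 and psi_j the MA(infinity) weights, this gives
  gamma(k) - sum_i phi_i gamma(k-i) = c_k,
  c_k = sigma^2 * sum_{j=k..q} theta_j psi_{j-k}   (c_k = 0 for k > q),
using gamma(-m) = gamma(m).
psi-weights needed (psi_j = theta_j + sum_i phi_i psi_{j-i}):
  psi_1 = theta_1 + phi_1 = -0.383 + (0.009) = -0.374
Right-hand sides:
  c_0 = sigma^2 (1 + theta_1 psi_1) = 3 * (1 + (-0.383)(-0.374)) = 3 * 1.143242 = 3.429726
  c_1 = sigma^2 theta_1 = 3 * (-0.383) = -1.149
  c_2 = 0
Equations for k = 0, 1, 2 (AR order 2, c_2 = 0):
  (E0) gamma(0) = phi_1 gamma(1) + phi_2 gamma(2) + c_0
  (E1) gamma(1) = phi_1 gamma(0) + phi_2 gamma(1) + c_1
  (E2) gamma(2) = phi_1 gamma(1) + phi_2 gamma(0)
From (E1): gamma(1) = A gamma(0) + B with
  A = phi_1 / (1 - phi_2) = 0.009 / 0.81 = 0.011111,   B = c_1 / (1 - phi_2) = -1.149 / 0.81 = -1.418519.
Insert (E2) into (E0): gamma(0) (1 - phi_2^2) = phi_1 (1 + phi_2) gamma(1) + c_0.
  phi_1 (1 + phi_2) = (0.009)(1.19) = 0.01071,   1 - phi_2^2 = 0.9639.
Replace gamma(1) by A gamma(0) + B and collect gamma(0):
  gamma(0) [0.9639 - (0.01071)(0.011111)] = (0.01071)(-1.418519) + 3.429726
  gamma(0) * 0.963781 = 3.414534
  gamma(0) = 3.414534 / 0.963781 = 3.542852.
  gamma(1) = A gamma(0) + B = (0.011111)(3.542852) + (-1.418519) = -1.379153.
  gamma(2) = phi_1 gamma(1) + phi_2 gamma(0) = (0.009)(-1.379153) + (0.19)(3.542852) = 0.66073.
Therefore gamma(2) = 0.6607 (to 4 decimal places).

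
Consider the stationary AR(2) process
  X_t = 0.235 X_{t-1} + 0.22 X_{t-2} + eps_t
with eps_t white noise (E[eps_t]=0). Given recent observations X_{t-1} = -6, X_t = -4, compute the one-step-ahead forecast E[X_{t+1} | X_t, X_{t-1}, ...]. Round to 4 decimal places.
E[X_{t+1} \mid \mathcal F_t] = -2.2600

For an AR(p) model X_t = c + sum_i phi_i X_{t-i} + eps_t, the
one-step-ahead conditional mean is
  E[X_{t+1} | X_t, ...] = c + sum_i phi_i X_{t+1-i}.
Substitute known values:
  E[X_{t+1} | ...] = (0.235) * (-4) + (0.22) * (-6)
                   = -2.2600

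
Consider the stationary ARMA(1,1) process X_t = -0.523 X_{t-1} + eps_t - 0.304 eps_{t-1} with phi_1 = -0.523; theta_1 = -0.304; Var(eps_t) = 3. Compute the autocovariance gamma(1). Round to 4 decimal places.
\gamma(1) = -3.9581

Multiply the model equation by X_{t-k} and take expectations. With theta_0 = psi_0 = 1 and psi_j the MA(infinity) weights, this gives
  gamma(k) - sum_i phi_i gamma(k-i) = c_k,
  c_k = sigma^2 * sum_{j=k..q} theta_j psi_{j-k}   (c_k = 0 for k > q),
using gamma(-m) = gamma(m).
psi-weights needed (psi_j = theta_j + sum_i phi_i psi_{j-i}):
  psi_1 = theta_1 + phi_1 = -0.304 + (-0.523) = -0.827
Right-hand sides:
  c_0 = sigma^2 (1 + theta_1 psi_1) = 3 * (1 + (-0.304)(-0.827)) = 3 * 1.251408 = 3.754224
  c_1 = sigma^2 theta_1 = 3 * (-0.304) = -0.912
  c_2 = 0
Equations for k = 0 and k = 1 (AR order 1):
  gamma(0) = phi_1 gamma(1) + c_0
  gamma(1) = phi_1 gamma(0) + c_1
Substituting the second into the first: gamma(0) (1 - phi_1^2) = c_0 + phi_1 c_1, so
  gamma(0) = (c_0 + phi_1 c_1) / (1 - phi_1^2) = (3.754224 + (-0.523)(-0.912)) / (1 - (-0.523)^2) = 4.2312 / 0.726471 = 5.824321.
  gamma(1) = phi_1 gamma(0) + c_1 = (-0.523)(5.824321) + (-0.912) = -3.95812.
Therefore gamma(1) = -3.9581 (to 4 decimal places).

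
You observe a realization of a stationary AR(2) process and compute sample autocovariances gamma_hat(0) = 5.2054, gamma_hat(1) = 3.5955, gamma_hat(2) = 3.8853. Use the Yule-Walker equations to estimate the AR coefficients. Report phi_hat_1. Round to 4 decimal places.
\hat\phi_{1} = 0.3350

The Yule-Walker equations for an AR(p) process read, in matrix form,
  Gamma_p phi = r_p,   with   (Gamma_p)_{ij} = gamma(|i - j|),
                       (r_p)_i = gamma(i),   i,j = 1..p.
Substitute the sample gammas (Toeplitz matrix and right-hand side of size 2):
  Gamma_p = [[5.2054, 3.5955], [3.5955, 5.2054]]
  r_p     = [3.5955, 3.8853]
Written out:
  5.2054 phi_1 + 3.5955 phi_2 = 3.5955
  3.5955 phi_1 + 5.2054 phi_2 = 3.8853
Solve by Cramer's rule:
  det = gamma(0)^2 - gamma(1)^2 = (5.2054)^2 - (3.5955)^2 = 27.09618916 - 12.92762025 = 14.16856891
  phi_hat_1 = [gamma(1) gamma(0) - gamma(1) gamma(2)] / det = [(3.5955)(5.2054) - (3.5955)(3.8853)] / 14.16856891 = 4.74641955 / 14.16856891 = 0.335
  phi_hat_2 = [gamma(0) gamma(2) - gamma(1)^2] / det = [(5.2054)(3.8853) - (3.5955)^2] / 14.16856891 = 7.29692037 / 14.16856891 = 0.515
So phi_hat = [0.3350, 0.5150].
Therefore phi_hat_1 = 0.3350.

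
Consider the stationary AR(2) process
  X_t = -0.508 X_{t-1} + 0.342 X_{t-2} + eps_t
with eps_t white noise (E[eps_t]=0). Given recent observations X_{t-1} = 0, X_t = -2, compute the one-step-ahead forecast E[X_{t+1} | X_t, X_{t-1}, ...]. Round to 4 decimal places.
E[X_{t+1} \mid \mathcal F_t] = 1.0160

For an AR(p) model X_t = c + sum_i phi_i X_{t-i} + eps_t, the
one-step-ahead conditional mean is
  E[X_{t+1} | X_t, ...] = c + sum_i phi_i X_{t+1-i}.
Substitute known values:
  E[X_{t+1} | ...] = (-0.508) * (-2) + (0.342) * (0)
                   = 1.0160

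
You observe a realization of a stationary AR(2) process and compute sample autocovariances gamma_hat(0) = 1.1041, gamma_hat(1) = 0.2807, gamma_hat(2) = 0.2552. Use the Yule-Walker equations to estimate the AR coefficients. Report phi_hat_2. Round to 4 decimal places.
\hat\phi_{2} = 0.1780

The Yule-Walker equations for an AR(p) process read, in matrix form,
  Gamma_p phi = r_p,   with   (Gamma_p)_{ij} = gamma(|i - j|),
                       (r_p)_i = gamma(i),   i,j = 1..p.
Substitute the sample gammas (Toeplitz matrix and right-hand side of size 2):
  Gamma_p = [[1.1041, 0.2807], [0.2807, 1.1041]]
  r_p     = [0.2807, 0.2552]
Written out:
  1.1041 phi_1 + 0.2807 phi_2 = 0.2807
  0.2807 phi_1 + 1.1041 phi_2 = 0.2552
Solve by Cramer's rule:
  det = gamma(0)^2 - gamma(1)^2 = (1.1041)^2 - (0.2807)^2 = 1.21903681 - 0.07879249 = 1.14024432
  phi_hat_1 = [gamma(1) gamma(0) - gamma(1) gamma(2)] / det = [(0.2807)(1.1041) - (0.2807)(0.2552)] / 1.14024432 = 0.23828623 / 1.14024432 = 0.209
  phi_hat_2 = [gamma(0) gamma(2) - gamma(1)^2] / det = [(1.1041)(0.2552) - (0.2807)^2] / 1.14024432 = 0.20297383 / 1.14024432 = 0.178
So phi_hat = [0.2090, 0.1780].
Therefore phi_hat_2 = 0.1780.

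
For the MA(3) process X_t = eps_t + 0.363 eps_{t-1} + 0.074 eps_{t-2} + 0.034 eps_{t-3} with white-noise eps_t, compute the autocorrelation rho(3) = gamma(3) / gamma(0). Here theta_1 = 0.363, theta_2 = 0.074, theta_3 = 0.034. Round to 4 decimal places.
\rho(3) = 0.0299

For an MA(q) process with theta_0 = 1, the autocovariance is
  gamma(k) = sigma^2 * sum_{i=0..q-k} theta_i * theta_{i+k},
and rho(k) = gamma(k) / gamma(0). Sigma^2 cancels.
  numerator   = (1)*(0.034) = 0.034.
  denominator = (1)^2 + (0.363)^2 + (0.074)^2 + (0.034)^2 = 1.138401.
  rho(3) = 0.034 / 1.138401 = 0.0299.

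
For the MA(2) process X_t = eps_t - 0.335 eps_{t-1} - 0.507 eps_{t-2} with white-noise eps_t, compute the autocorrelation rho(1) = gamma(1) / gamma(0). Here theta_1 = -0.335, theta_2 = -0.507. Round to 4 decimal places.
\rho(1) = -0.1206

For an MA(q) process with theta_0 = 1, the autocovariance is
  gamma(k) = sigma^2 * sum_{i=0..q-k} theta_i * theta_{i+k},
and rho(k) = gamma(k) / gamma(0). Sigma^2 cancels.
  numerator   = (1)*(-0.335) + (-0.335)*(-0.507) = -0.165155.
  denominator = (1)^2 + (-0.335)^2 + (-0.507)^2 = 1.369274.
  rho(1) = -0.165155 / 1.369274 = -0.1206.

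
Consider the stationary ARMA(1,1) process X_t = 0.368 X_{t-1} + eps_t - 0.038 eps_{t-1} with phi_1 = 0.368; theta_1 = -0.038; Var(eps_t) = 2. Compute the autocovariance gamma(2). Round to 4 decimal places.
\gamma(2) = 0.2770

Multiply the model equation by X_{t-k} and take expectations. With theta_0 = psi_0 = 1 and psi_j the MA(infinity) weights, this gives
  gamma(k) - sum_i phi_i gamma(k-i) = c_k,
  c_k = sigma^2 * sum_{j=k..q} theta_j psi_{j-k}   (c_k = 0 for k > q),
using gamma(-m) = gamma(m).
psi-weights needed (psi_j = theta_j + sum_i phi_i psi_{j-i}):
  psi_1 = theta_1 + phi_1 = -0.038 + (0.368) = 0.33
Right-hand sides:
  c_0 = sigma^2 (1 + theta_1 psi_1) = 2 * (1 + (-0.038)(0.33)) = 2 * 0.98746 = 1.97492
  c_1 = sigma^2 theta_1 = 2 * (-0.038) = -0.076
  c_2 = 0
Equations for k = 0 and k = 1 (AR order 1):
  gamma(0) = phi_1 gamma(1) + c_0
  gamma(1) = phi_1 gamma(0) + c_1
Substituting the second into the first: gamma(0) (1 - phi_1^2) = c_0 + phi_1 c_1, so
  gamma(0) = (c_0 + phi_1 c_1) / (1 - phi_1^2) = (1.97492 + (0.368)(-0.076)) / (1 - (0.368)^2) = 1.946952 / 0.864576 = 2.251915.
  gamma(1) = phi_1 gamma(0) + c_1 = (0.368)(2.251915) + (-0.076) = 0.752705.
For k = 2 (> q): gamma(2) = phi_1 gamma(1) = (0.368)(0.752705) = 0.276995.
Therefore gamma(2) = 0.2770 (to 4 decimal places).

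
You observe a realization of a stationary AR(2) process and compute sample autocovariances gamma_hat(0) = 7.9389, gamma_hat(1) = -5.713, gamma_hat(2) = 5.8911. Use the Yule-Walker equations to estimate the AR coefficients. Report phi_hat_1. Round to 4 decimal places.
\hat\phi_{1} = -0.3850

The Yule-Walker equations for an AR(p) process read, in matrix form,
  Gamma_p phi = r_p,   with   (Gamma_p)_{ij} = gamma(|i - j|),
                       (r_p)_i = gamma(i),   i,j = 1..p.
Substitute the sample gammas (Toeplitz matrix and right-hand side of size 2):
  Gamma_p = [[7.9389, -5.713], [-5.713, 7.9389]]
  r_p     = [-5.713, 5.8911]
Written out:
  7.9389 phi_1 - 5.713 phi_2 = -5.713
  -5.713 phi_1 + 7.9389 phi_2 = 5.8911
Solve by Cramer's rule:
  det = gamma(0)^2 - gamma(1)^2 = (7.9389)^2 - (-5.713)^2 = 63.02613321 - 32.638369 = 30.38776421
  phi_hat_1 = [gamma(1) gamma(0) - gamma(1) gamma(2)] / det = [(-5.713)(7.9389) - (-5.713)(5.8911)] / 30.38776421 = -11.6990814 / 30.38776421 = -0.385
  phi_hat_2 = [gamma(0) gamma(2) - gamma(1)^2] / det = [(7.9389)(5.8911) - (-5.713)^2] / 30.38776421 = 14.13048479 / 30.38776421 = 0.465
So phi_hat = [-0.3850, 0.4650].
Therefore phi_hat_1 = -0.3850.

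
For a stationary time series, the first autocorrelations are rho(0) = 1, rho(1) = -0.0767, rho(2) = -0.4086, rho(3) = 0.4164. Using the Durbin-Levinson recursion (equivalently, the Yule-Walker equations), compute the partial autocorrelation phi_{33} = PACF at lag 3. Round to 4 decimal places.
\phi_{33} = 0.4140

The PACF at lag k is phi_{kk}, the last component of the solution
to the Yule-Walker system G_k phi = r_k where
  (G_k)_{ij} = rho(|i - j|), (r_k)_i = rho(i), i,j = 1..k.
Equivalently, Durbin-Levinson gives phi_{kk} iteratively:
  phi_{11} = rho(1)
  phi_{kk} = [rho(k) - sum_{j=1..k-1} phi_{k-1,j} rho(k-j)]
            / [1 - sum_{j=1..k-1} phi_{k-1,j} rho(j)],
  phi_{k,j} = phi_{k-1,j} - phi_{kk} phi_{k-1,k-j},  j = 1..k-1.
Step k = 1:
  phi_11 = rho(1) = -0.0767.
Step k = 2:
  phi_22 = [rho(2) - phi_11 rho(1)] / [1 - phi_11 rho(1)] = [-0.4086 - (-0.0767)(-0.0767)] / [1 - (-0.0767)(-0.0767)]
         = -0.41448289 / 0.99411711 = -0.416936.
  Update: phi_21 = phi_11 - phi_22 phi_11 = -0.0767 - (-0.416936)(-0.0767) = -0.108679.
Step k = 3:
  phi_33 = [rho(3) - phi_21 rho(2) - phi_22 rho(1)] / [1 - phi_21 rho(1) - phi_22 rho(2)]
    numerator   = 0.4164 - (-0.108679)(-0.4086) - (-0.416936)(-0.0767) = 0.34001481
    denominator = 1 - (-0.108679)(-0.0767) - (-0.416936)(-0.4086) = 0.82130441
  phi_33 = 0.34001481 / 0.82130441 = 0.414.
Therefore phi_{33} = 0.4140.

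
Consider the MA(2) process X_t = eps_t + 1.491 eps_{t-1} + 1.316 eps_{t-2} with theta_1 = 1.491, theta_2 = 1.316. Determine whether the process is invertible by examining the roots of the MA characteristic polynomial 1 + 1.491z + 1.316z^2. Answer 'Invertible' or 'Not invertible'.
\text{Not invertible}

The MA(q) characteristic polynomial is P(z) = 1 + 1.491z + 1.316z^2.
Invertibility requires all roots to lie outside the unit circle, i.e. |z| > 1 for every root.
Set 1 + (1.491) z + (1.316) z^2 = 0, i.e. a z^2 + b z + c = 0 with a = 1.316, b = 1.491, c = 1.
Discriminant D = b^2 - 4ac = (1.491)^2 - 4*(1.316)*1 = 2.223081 - (5.264) = -3.040919.
D < 0, so the roots are the complex-conjugate pair z = (-b +/- i sqrt(-D)) / (2a) = -0.5665 +/- 0.6625i.
For a conjugate pair |z|^2 = z * conj(z) = (product of roots) = c/a = 1/(1.316) = 0.759878, so |z| = sqrt(0.759878) = 0.8717 for both roots.
Moduli of all roots: 0.8717, 0.8717.
All moduli strictly greater than 1? No.
Verdict: Not invertible.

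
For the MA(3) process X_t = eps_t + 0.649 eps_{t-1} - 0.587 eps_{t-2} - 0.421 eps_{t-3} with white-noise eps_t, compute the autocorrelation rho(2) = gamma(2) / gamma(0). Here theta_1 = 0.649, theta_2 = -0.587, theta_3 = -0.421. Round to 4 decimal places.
\rho(2) = -0.4427

For an MA(q) process with theta_0 = 1, the autocovariance is
  gamma(k) = sigma^2 * sum_{i=0..q-k} theta_i * theta_{i+k},
and rho(k) = gamma(k) / gamma(0). Sigma^2 cancels.
  numerator   = (1)*(-0.587) + (0.649)*(-0.421) = -0.860229.
  denominator = (1)^2 + (0.649)^2 + (-0.587)^2 + (-0.421)^2 = 1.943011.
  rho(2) = -0.860229 / 1.943011 = -0.4427.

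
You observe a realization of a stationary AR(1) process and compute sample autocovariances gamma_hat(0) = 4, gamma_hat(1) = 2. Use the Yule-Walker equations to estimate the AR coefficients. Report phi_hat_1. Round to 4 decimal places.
\hat\phi_{1} = 0.5000

The Yule-Walker equations for an AR(p) process read, in matrix form,
  Gamma_p phi = r_p,   with   (Gamma_p)_{ij} = gamma(|i - j|),
                       (r_p)_i = gamma(i),   i,j = 1..p.
Substitute the sample gammas (Toeplitz matrix and right-hand side of size 1):
  Gamma_p = [[4.0]]
  r_p     = [2.0]
With p = 1 this is the single equation gamma(0) phi_1 = gamma(1):
  phi_hat_1 = gamma(1) / gamma(0) = 2 / 4 = 0.5000.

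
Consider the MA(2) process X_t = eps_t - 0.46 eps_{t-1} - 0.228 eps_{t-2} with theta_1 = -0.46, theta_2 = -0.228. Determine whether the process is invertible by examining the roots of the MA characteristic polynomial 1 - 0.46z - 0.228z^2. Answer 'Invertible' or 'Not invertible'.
\text{Invertible}

The MA(q) characteristic polynomial is P(z) = 1 - 0.46z - 0.228z^2.
Invertibility requires all roots to lie outside the unit circle, i.e. |z| > 1 for every root.
Set 1 + (-0.46) z + (-0.228) z^2 = 0, i.e. a z^2 + b z + c = 0 with a = -0.228, b = -0.46, c = 1.
Discriminant D = b^2 - 4ac = (-0.46)^2 - 4*(-0.228)*1 = 0.2116 - (-0.912) = 1.1236.
D >= 0, so the roots are real: z = (-b +/- sqrt(D)) / (2a) = (0.46 +/- 1.06) / (-0.456).
  z_1 = (0.46 + 1.06) / (-0.456) = -3.3333,   |z_1| = 3.3333.
  z_2 = (0.46 - 1.06) / (-0.456) = 1.3158,   |z_2| = 1.3158.
Moduli of all roots: 3.3333, 1.3158.
All moduli strictly greater than 1? Yes.
Verdict: Invertible.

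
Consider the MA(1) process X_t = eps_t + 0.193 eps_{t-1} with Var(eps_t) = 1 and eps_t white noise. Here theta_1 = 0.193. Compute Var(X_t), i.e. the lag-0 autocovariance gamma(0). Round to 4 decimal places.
\gamma(0) = 1.0372

For an MA(q) process X_t = eps_t + sum_i theta_i eps_{t-i} with
Var(eps_t) = sigma^2, the variance is
  gamma(0) = sigma^2 * (1 + sum_i theta_i^2).
  sum_i theta_i^2 = (0.193)^2 = 0.037249.
  gamma(0) = 1 * (1 + 0.037249) = 1 * 1.037249 = 1.037249, which rounds to 1.0372.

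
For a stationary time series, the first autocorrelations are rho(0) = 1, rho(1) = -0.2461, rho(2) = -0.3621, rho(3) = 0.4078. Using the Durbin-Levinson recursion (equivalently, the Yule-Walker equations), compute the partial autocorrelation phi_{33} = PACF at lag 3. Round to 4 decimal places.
\phi_{33} = 0.2240

The PACF at lag k is phi_{kk}, the last component of the solution
to the Yule-Walker system G_k phi = r_k where
  (G_k)_{ij} = rho(|i - j|), (r_k)_i = rho(i), i,j = 1..k.
Equivalently, Durbin-Levinson gives phi_{kk} iteratively:
  phi_{11} = rho(1)
  phi_{kk} = [rho(k) - sum_{j=1..k-1} phi_{k-1,j} rho(k-j)]
            / [1 - sum_{j=1..k-1} phi_{k-1,j} rho(j)],
  phi_{k,j} = phi_{k-1,j} - phi_{kk} phi_{k-1,k-j},  j = 1..k-1.
Step k = 1:
  phi_11 = rho(1) = -0.2461.
Step k = 2:
  phi_22 = [rho(2) - phi_11 rho(1)] / [1 - phi_11 rho(1)] = [-0.3621 - (-0.2461)(-0.2461)] / [1 - (-0.2461)(-0.2461)]
         = -0.42266521 / 0.93943479 = -0.449914.
  Update: phi_21 = phi_11 - phi_22 phi_11 = -0.2461 - (-0.449914)(-0.2461) = -0.356824.
Step k = 3:
  phi_33 = [rho(3) - phi_21 rho(2) - phi_22 rho(1)] / [1 - phi_21 rho(1) - phi_22 rho(2)]
    numerator   = 0.4078 - (-0.356824)(-0.3621) - (-0.449914)(-0.2461) = 0.16787013
    denominator = 1 - (-0.356824)(-0.2461) - (-0.449914)(-0.3621) = 0.74927164
  phi_33 = 0.16787013 / 0.74927164 = 0.224.
Therefore phi_{33} = 0.2240.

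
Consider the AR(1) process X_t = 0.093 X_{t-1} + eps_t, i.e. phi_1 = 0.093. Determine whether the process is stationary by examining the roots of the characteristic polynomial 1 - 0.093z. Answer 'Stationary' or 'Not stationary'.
\text{Stationary}

The AR(p) characteristic polynomial is P(z) = 1 - 0.093z.
Stationarity requires all roots to lie outside the unit circle, i.e. |z| > 1 for every root.
This is linear in z: 1 + (-0.093) z = 0  =>  z = -1/(-0.093) = 10.752688,  |z| = 10.752688.
Moduli of all roots: 10.7527.
All moduli strictly greater than 1? Yes.
Verdict: Stationary.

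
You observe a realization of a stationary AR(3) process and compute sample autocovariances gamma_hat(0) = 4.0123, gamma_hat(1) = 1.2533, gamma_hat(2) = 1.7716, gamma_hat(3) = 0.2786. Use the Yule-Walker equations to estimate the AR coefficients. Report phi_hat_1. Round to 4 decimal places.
\hat\phi_{1} = 0.2600

The Yule-Walker equations for an AR(p) process read, in matrix form,
  Gamma_p phi = r_p,   with   (Gamma_p)_{ij} = gamma(|i - j|),
                       (r_p)_i = gamma(i),   i,j = 1..p.
Substitute the sample gammas (Toeplitz matrix and right-hand side of size 3):
  Gamma_p = [[4.0123, 1.2533, 1.7716], [1.2533, 4.0123, 1.2533], [1.7716, 1.2533, 4.0123]]
  r_p     = [1.2533, 1.7716, 0.2786]
Written out (R1..R3):
  (R1) 4.0123 phi_1 + 1.2533 phi_2 + 1.7716 phi_3 = 1.2533
  (R2) 1.2533 phi_1 + 4.0123 phi_2 + 1.2533 phi_3 = 1.7716
  (R3) 1.7716 phi_1 + 1.2533 phi_2 + 4.0123 phi_3 = 0.2786
Gaussian elimination:
  R2 <- R2 - (1.2533/4.0123) R1 = R2 - (0.312364) R1:  3.620814 phi_2 + 0.699915 phi_3 = 1.380114
  R3 <- R3 - (1.7716/4.0123) R1 = R3 - (0.441542) R1:  0.699915 phi_2 + 3.230064 phi_3 = -0.274785
  R3 <- R3 - (0.699915/3.620814) R2 = R3 - (0.193303) R2:  3.094768 phi_3 = -0.541565
Back-substitution:
  phi_hat_3 = -0.541565 / 3.094768 = -0.174994
  phi_hat_2 = (1.380114 - (0.699915)(-0.174994)) / 3.620814 = 0.414988
  phi_hat_1 = (1.2533 - (1.2533)(0.414988) - (1.7716)(-0.174994)) / 4.0123 = 0.260004
So phi_hat = [0.2600, 0.4150, -0.1750].
Therefore phi_hat_1 = 0.2600.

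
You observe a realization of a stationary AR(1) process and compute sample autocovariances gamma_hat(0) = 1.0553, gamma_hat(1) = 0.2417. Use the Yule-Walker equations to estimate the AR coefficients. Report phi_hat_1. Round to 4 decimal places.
\hat\phi_{1} = 0.2290

The Yule-Walker equations for an AR(p) process read, in matrix form,
  Gamma_p phi = r_p,   with   (Gamma_p)_{ij} = gamma(|i - j|),
                       (r_p)_i = gamma(i),   i,j = 1..p.
Substitute the sample gammas (Toeplitz matrix and right-hand side of size 1):
  Gamma_p = [[1.0553]]
  r_p     = [0.2417]
With p = 1 this is the single equation gamma(0) phi_1 = gamma(1):
  phi_hat_1 = gamma(1) / gamma(0) = 0.2417 / 1.0553 = 0.2290.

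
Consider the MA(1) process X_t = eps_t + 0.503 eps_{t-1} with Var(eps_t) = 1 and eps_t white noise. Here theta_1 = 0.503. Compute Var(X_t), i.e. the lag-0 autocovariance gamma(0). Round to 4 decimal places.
\gamma(0) = 1.2530

For an MA(q) process X_t = eps_t + sum_i theta_i eps_{t-i} with
Var(eps_t) = sigma^2, the variance is
  gamma(0) = sigma^2 * (1 + sum_i theta_i^2).
  sum_i theta_i^2 = (0.503)^2 = 0.253009.
  gamma(0) = 1 * (1 + 0.253009) = 1 * 1.253009 = 1.253009, which rounds to 1.2530.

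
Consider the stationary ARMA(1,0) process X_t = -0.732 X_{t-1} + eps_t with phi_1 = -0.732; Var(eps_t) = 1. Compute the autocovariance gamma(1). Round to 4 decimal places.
\gamma(1) = -1.5770

Multiply the model equation by X_{t-k} and take expectations. With theta_0 = psi_0 = 1 and psi_j the MA(infinity) weights, this gives
  gamma(k) - sum_i phi_i gamma(k-i) = c_k,
  c_k = sigma^2 * sum_{j=k..q} theta_j psi_{j-k}   (c_k = 0 for k > q),
using gamma(-m) = gamma(m).
Pure AR (q = 0): c_0 = sigma^2 = 1, c_k = 0 for k >= 1.
Equations for k = 0 and k = 1 (AR order 1):
  gamma(0) = phi_1 gamma(1) + c_0
  gamma(1) = phi_1 gamma(0) + c_1
Substituting the second into the first: gamma(0) (1 - phi_1^2) = c_0 + phi_1 c_1, so
  gamma(0) = c_0 / (1 - phi_1^2) = 1 / (1 - (-0.732)^2) = 1 / 0.464176 = 2.154355.
  gamma(1) = phi_1 gamma(0) = (-0.732)(2.154355) = -1.576988.
Therefore gamma(1) = -1.5770 (to 4 decimal places).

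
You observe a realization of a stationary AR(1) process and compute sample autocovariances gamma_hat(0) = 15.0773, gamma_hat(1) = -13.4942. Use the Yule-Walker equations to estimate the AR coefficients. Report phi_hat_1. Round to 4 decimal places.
\hat\phi_{1} = -0.8950

The Yule-Walker equations for an AR(p) process read, in matrix form,
  Gamma_p phi = r_p,   with   (Gamma_p)_{ij} = gamma(|i - j|),
                       (r_p)_i = gamma(i),   i,j = 1..p.
Substitute the sample gammas (Toeplitz matrix and right-hand side of size 1):
  Gamma_p = [[15.0773]]
  r_p     = [-13.4942]
With p = 1 this is the single equation gamma(0) phi_1 = gamma(1):
  phi_hat_1 = gamma(1) / gamma(0) = -13.4942 / 15.0773 = -0.8950.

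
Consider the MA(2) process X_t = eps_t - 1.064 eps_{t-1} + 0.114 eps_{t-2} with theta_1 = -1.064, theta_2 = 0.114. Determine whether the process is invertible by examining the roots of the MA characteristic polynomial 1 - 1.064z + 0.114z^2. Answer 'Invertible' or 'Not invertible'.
\text{Invertible}

The MA(q) characteristic polynomial is P(z) = 1 - 1.064z + 0.114z^2.
Invertibility requires all roots to lie outside the unit circle, i.e. |z| > 1 for every root.
Set 1 + (-1.064) z + (0.114) z^2 = 0, i.e. a z^2 + b z + c = 0 with a = 0.114, b = -1.064, c = 1.
Discriminant D = b^2 - 4ac = (-1.064)^2 - 4*(0.114)*1 = 1.132096 - (0.456) = 0.676096.
D >= 0, so the roots are real: z = (-b +/- sqrt(D)) / (2a) = (1.064 +/- 0.822251) / (0.228).
  z_1 = (1.064 + 0.822251) / (0.228) = 8.273,   |z_1| = 8.273.
  z_2 = (1.064 - 0.822251) / (0.228) = 1.0603,   |z_2| = 1.0603.
Moduli of all roots: 8.2730, 1.0603.
All moduli strictly greater than 1? Yes.
Verdict: Invertible.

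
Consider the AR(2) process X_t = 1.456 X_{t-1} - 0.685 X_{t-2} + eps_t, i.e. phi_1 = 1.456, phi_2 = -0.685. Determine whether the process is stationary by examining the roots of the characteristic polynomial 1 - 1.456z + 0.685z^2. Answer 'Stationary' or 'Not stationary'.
\text{Stationary}

The AR(p) characteristic polynomial is P(z) = 1 - 1.456z + 0.685z^2.
Stationarity requires all roots to lie outside the unit circle, i.e. |z| > 1 for every root.
Set 1 + (-1.456) z + (0.685) z^2 = 0, i.e. a z^2 + b z + c = 0 with a = 0.685, b = -1.456, c = 1.
Discriminant D = b^2 - 4ac = (-1.456)^2 - 4*(0.685)*1 = 2.119936 - (2.74) = -0.620064.
D < 0, so the roots are the complex-conjugate pair z = (-b +/- i sqrt(-D)) / (2a) = 1.0628 +/- 0.5748i.
For a conjugate pair |z|^2 = z * conj(z) = (product of roots) = c/a = 1/(0.685) = 1.459854, so |z| = sqrt(1.459854) = 1.2082 for both roots.
Moduli of all roots: 1.2082, 1.2082.
All moduli strictly greater than 1? Yes.
Verdict: Stationary.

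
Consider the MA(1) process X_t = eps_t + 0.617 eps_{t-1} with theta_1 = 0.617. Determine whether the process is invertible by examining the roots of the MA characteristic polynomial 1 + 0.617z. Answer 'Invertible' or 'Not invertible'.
\text{Invertible}

The MA(q) characteristic polynomial is P(z) = 1 + 0.617z.
Invertibility requires all roots to lie outside the unit circle, i.e. |z| > 1 for every root.
This is linear in z: 1 + (0.617) z = 0  =>  z = -1/(0.617) = -1.620746,  |z| = 1.620746.
Moduli of all roots: 1.6207.
All moduli strictly greater than 1? Yes.
Verdict: Invertible.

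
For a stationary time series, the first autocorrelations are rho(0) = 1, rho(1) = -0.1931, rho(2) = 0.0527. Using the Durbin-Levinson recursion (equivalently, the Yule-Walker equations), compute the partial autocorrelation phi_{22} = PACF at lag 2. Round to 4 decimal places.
\phi_{22} = 0.0160

The PACF at lag k is phi_{kk}, the last component of the solution
to the Yule-Walker system G_k phi = r_k where
  (G_k)_{ij} = rho(|i - j|), (r_k)_i = rho(i), i,j = 1..k.
Equivalently, Durbin-Levinson gives phi_{kk} iteratively:
  phi_{11} = rho(1)
  phi_{kk} = [rho(k) - sum_{j=1..k-1} phi_{k-1,j} rho(k-j)]
            / [1 - sum_{j=1..k-1} phi_{k-1,j} rho(j)],
  phi_{k,j} = phi_{k-1,j} - phi_{kk} phi_{k-1,k-j},  j = 1..k-1.
Step k = 1:
  phi_11 = rho(1) = -0.1931.
Step k = 2:
  phi_22 = [rho(2) - phi_11 rho(1)] / [1 - phi_11 rho(1)] = [0.0527 - (-0.1931)(-0.1931)] / [1 - (-0.1931)(-0.1931)]
         = 0.01541239 / 0.96271239 = 0.016.
Therefore phi_{22} = 0.0160.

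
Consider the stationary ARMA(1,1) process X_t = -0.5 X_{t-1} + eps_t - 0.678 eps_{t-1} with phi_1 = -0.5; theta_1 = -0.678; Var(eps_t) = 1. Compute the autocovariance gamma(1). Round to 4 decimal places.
\gamma(1) = -2.1031

Multiply the model equation by X_{t-k} and take expectations. With theta_0 = psi_0 = 1 and psi_j the MA(infinity) weights, this gives
  gamma(k) - sum_i phi_i gamma(k-i) = c_k,
  c_k = sigma^2 * sum_{j=k..q} theta_j psi_{j-k}   (c_k = 0 for k > q),
using gamma(-m) = gamma(m).
psi-weights needed (psi_j = theta_j + sum_i phi_i psi_{j-i}):
  psi_1 = theta_1 + phi_1 = -0.678 + (-0.5) = -1.178
Right-hand sides:
  c_0 = sigma^2 (1 + theta_1 psi_1) = 1 * (1 + (-0.678)(-1.178)) = 1 * 1.798684 = 1.798684
  c_1 = sigma^2 theta_1 = 1 * (-0.678) = -0.678
  c_2 = 0
Equations for k = 0 and k = 1 (AR order 1):
  gamma(0) = phi_1 gamma(1) + c_0
  gamma(1) = phi_1 gamma(0) + c_1
Substituting the second into the first: gamma(0) (1 - phi_1^2) = c_0 + phi_1 c_1, so
  gamma(0) = (c_0 + phi_1 c_1) / (1 - phi_1^2) = (1.798684 + (-0.5)(-0.678)) / (1 - (-0.5)^2) = 2.137684 / 0.75 = 2.850245.
  gamma(1) = phi_1 gamma(0) + c_1 = (-0.5)(2.850245) + (-0.678) = -2.103123.
Therefore gamma(1) = -2.1031 (to 4 decimal places).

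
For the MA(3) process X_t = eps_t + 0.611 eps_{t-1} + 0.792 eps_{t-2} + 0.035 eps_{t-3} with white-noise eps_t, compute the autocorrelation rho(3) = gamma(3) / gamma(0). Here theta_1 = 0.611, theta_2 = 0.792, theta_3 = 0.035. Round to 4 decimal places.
\rho(3) = 0.0175

For an MA(q) process with theta_0 = 1, the autocovariance is
  gamma(k) = sigma^2 * sum_{i=0..q-k} theta_i * theta_{i+k},
and rho(k) = gamma(k) / gamma(0). Sigma^2 cancels.
  numerator   = (1)*(0.035) = 0.035.
  denominator = (1)^2 + (0.611)^2 + (0.792)^2 + (0.035)^2 = 2.00181.
  rho(3) = 0.035 / 2.00181 = 0.0175.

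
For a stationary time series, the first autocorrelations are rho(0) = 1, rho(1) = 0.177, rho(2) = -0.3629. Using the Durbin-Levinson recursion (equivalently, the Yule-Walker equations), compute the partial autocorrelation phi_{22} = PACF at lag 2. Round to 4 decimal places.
\phi_{22} = -0.4070

The PACF at lag k is phi_{kk}, the last component of the solution
to the Yule-Walker system G_k phi = r_k where
  (G_k)_{ij} = rho(|i - j|), (r_k)_i = rho(i), i,j = 1..k.
Equivalently, Durbin-Levinson gives phi_{kk} iteratively:
  phi_{11} = rho(1)
  phi_{kk} = [rho(k) - sum_{j=1..k-1} phi_{k-1,j} rho(k-j)]
            / [1 - sum_{j=1..k-1} phi_{k-1,j} rho(j)],
  phi_{k,j} = phi_{k-1,j} - phi_{kk} phi_{k-1,k-j},  j = 1..k-1.
Step k = 1:
  phi_11 = rho(1) = 0.177.
Step k = 2:
  phi_22 = [rho(2) - phi_11 rho(1)] / [1 - phi_11 rho(1)] = [-0.3629 - (0.177)(0.177)] / [1 - (0.177)(0.177)]
         = -0.394229 / 0.968671 = -0.407.
Therefore phi_{22} = -0.4070.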